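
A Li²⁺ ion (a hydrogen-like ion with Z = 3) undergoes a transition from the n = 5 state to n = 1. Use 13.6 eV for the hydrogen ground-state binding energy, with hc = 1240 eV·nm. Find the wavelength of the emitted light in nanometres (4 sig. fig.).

10.55 nm

For Z = 3 the level energies scale as Z², so the effective Rydberg energy is 13.6 × 9 = 122.4 eV.
ΔE = 122.4 × (1/1² − 1/5²) = 122.4 × 0.9600 = 117.5 eV.
λ = hc/ΔE = 1240 / 117.5 = 10.55 nm.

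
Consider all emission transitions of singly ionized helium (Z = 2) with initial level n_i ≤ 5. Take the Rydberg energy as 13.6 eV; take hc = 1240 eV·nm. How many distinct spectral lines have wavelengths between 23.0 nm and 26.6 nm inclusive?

3

Enumerate all n_i → n_f pairs with 1 ≤ n_f < n_i ≤ 5 and compute λ = 1240 / [13.6·4·(1/n_f² − 1/n_i²)].
Lines falling in [23.0, 26.6] nm: 5→1 (23.74 nm), 4→1 (24.31 nm), 3→1 (25.64 nm).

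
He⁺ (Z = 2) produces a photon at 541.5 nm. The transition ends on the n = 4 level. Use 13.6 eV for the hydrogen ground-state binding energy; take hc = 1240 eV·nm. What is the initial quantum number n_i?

n_i = 7

The photon energy is ΔE = hc/λ = 1240 / 541.5 = 2.290 eV.
With Z = 2, ΔE = 54.40 × (1/n_f² − 1/n_i²), so 1/n_f² − 1/n_i² = 0.04209.
With n_f = 4: 1/n_i² = 1/16 − 0.04209 = 0.02041, so n_i ≈ 7.00.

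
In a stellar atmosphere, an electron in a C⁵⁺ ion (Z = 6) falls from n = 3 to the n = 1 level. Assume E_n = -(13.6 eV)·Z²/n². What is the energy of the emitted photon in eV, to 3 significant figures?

435 eV

The Bohr energies scale as Z², so for Z = 6: E_n = −489.6/n² eV.
E_3 = −489.6/9 = −54.40 eV and E_1 = −489.6/1 = −489.6 eV.
The photon energy is |E_3 − E_1| = 435 eV.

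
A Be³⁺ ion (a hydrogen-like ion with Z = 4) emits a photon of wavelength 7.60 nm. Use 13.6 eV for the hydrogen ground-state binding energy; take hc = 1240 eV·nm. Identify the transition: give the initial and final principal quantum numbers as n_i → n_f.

n_i = 2, n_f = 1

The photon energy is ΔE = hc/λ = 1240 / 7.60 = 163.2 eV.
With Z = 4, ΔE = 217.6 × (1/n_f² − 1/n_i²), so 1/n_f² − 1/n_i² = 0.7498.
Trying n_f = 1 gives 1/n_i² = 0.2502, i.e. n_i ≈ 2; this pair matches.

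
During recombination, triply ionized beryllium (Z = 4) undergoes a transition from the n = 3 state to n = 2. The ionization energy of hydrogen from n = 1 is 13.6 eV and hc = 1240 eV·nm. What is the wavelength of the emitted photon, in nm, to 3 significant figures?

41.0 nm

For Z = 4 the level energies scale as Z², so the effective Rydberg energy is 13.6 × 16 = 217.6 eV.
ΔE = 217.6 × (1/2² − 1/3²) = 217.6 × 0.1389 = 30.22 eV.
λ = hc/ΔE = 1240 / 30.22 = 41.0 nm.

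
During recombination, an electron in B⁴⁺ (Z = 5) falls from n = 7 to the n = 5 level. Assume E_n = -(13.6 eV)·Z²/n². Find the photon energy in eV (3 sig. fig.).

6.66 eV

The Bohr energies scale as Z², so for Z = 5: E_n = −340.0/n² eV.
E_7 = −340.0/49 = −6.939 eV and E_5 = −340.0/25 = −13.60 eV.
The photon energy is |E_7 − E_5| = 6.66 eV.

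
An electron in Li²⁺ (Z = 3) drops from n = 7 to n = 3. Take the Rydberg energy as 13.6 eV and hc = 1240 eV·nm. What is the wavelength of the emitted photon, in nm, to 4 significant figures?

111.7 nm

For Z = 3 the level energies scale as Z², so the effective Rydberg energy is 13.6 × 9 = 122.4 eV.
ΔE = 122.4 × (1/3² − 1/7²) = 122.4 × 0.09070 = 11.10 eV.
λ = hc/ΔE = 1240 / 11.10 = 111.7 nm.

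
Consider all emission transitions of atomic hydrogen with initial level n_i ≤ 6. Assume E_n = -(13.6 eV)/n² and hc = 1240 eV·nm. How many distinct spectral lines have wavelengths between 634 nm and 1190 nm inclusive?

Enumerate all n_i → n_f pairs with 1 ≤ n_f < n_i ≤ 6 and compute λ = 1240 / [13.6·1·(1/n_f² − 1/n_i²)].
Lines falling in [634, 1190] nm: 3→2 (656.5 nm), 6→3 (1094 nm).

2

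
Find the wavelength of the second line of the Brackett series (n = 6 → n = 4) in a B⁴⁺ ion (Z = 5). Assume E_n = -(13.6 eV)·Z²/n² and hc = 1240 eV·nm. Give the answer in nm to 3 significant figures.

105 nm

The Brackett series terminates on n_f = 4; the second line has n_i = 4+2 = 6.
ΔE = 340.0 × (1/4² − 1/6²) = 11.81 eV.
λ = 1240 / 11.81 = 105 nm.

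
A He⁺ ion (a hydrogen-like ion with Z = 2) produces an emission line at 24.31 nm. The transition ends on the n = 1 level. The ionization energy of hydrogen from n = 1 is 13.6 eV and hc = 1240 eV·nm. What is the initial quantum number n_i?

The photon energy is ΔE = hc/λ = 1240 / 24.31 = 51.01 eV.
With Z = 2, ΔE = 54.40 × (1/n_f² − 1/n_i²), so 1/n_f² − 1/n_i² = 0.9376.
With n_f = 1: 1/n_i² = 1/1 − 0.9376 = 0.06236, so n_i ≈ 4.00.

n_i = 4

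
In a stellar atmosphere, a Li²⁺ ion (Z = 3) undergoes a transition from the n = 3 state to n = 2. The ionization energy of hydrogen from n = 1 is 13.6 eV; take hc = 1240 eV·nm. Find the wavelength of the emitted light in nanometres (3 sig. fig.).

For Z = 3 the level energies scale as Z², so the effective Rydberg energy is 13.6 × 9 = 122.4 eV.
ΔE = 122.4 × (1/2² − 1/3²) = 122.4 × 0.1389 = 17.00 eV.
λ = hc/ΔE = 1240 / 17.00 = 72.9 nm.

72.9 nm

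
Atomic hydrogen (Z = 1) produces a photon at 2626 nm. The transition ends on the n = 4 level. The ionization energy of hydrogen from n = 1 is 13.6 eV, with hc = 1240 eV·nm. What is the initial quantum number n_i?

n_i = 6

The photon energy is ΔE = hc/λ = 1240 / 2626 = 0.4722 eV.
With Z = 1, ΔE = 13.60 × (1/n_f² − 1/n_i²), so 1/n_f² − 1/n_i² = 0.03472.
With n_f = 4: 1/n_i² = 1/16 − 0.03472 = 0.02778, so n_i ≈ 6.00.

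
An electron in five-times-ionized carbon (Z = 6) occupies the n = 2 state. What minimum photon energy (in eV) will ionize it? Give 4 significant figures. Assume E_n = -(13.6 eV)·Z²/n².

122.4 eV

E_n = −13.6 Z²/n² = −489.6/n² eV for Z = 6.
E_2 = −489.6/4 = −122.4 eV, so ionization (to E = 0) requires 122.4 eV.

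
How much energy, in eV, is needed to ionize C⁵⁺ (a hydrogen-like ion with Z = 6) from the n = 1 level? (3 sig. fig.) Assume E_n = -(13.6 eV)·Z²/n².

490 eV

E_n = −13.6 Z²/n² = −489.6/n² eV for Z = 6.
E_1 = −489.6/1 = −490 eV, so ionization (to E = 0) requires 490 eV.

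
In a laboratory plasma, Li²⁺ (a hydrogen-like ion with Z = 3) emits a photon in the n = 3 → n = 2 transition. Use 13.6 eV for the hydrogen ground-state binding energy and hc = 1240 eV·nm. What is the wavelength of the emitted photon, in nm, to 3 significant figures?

72.9 nm

For Z = 3 the level energies scale as Z², so the effective Rydberg energy is 13.6 × 9 = 122.4 eV.
ΔE = 122.4 × (1/2² − 1/3²) = 122.4 × 0.1389 = 17.00 eV.
λ = hc/ΔE = 1240 / 17.00 = 72.9 nm.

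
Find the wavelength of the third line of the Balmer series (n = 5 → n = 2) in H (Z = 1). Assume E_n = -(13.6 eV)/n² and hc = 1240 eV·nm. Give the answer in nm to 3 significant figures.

434 nm

The Balmer series terminates on n_f = 2; the third line has n_i = 2+3 = 5.
ΔE = 13.60 × (1/2² − 1/5²) = 2.856 eV.
λ = 1240 / 2.856 = 434 nm.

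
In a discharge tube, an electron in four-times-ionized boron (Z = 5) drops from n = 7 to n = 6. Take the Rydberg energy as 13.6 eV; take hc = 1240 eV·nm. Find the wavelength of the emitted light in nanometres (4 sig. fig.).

For Z = 5 the level energies scale as Z², so the effective Rydberg energy is 13.6 × 25 = 340.0 eV.
ΔE = 340.0 × (1/6² − 1/7²) = 340.0 × 0.007370 = 2.506 eV.
λ = hc/ΔE = 1240 / 2.506 = 494.9 nm.

494.9 nm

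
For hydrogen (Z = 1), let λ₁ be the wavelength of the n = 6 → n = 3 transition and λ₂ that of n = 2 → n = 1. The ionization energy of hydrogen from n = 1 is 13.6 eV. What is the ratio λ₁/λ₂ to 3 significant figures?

λ ∝ 1/ΔE ∝ 1/(1/n_f² − 1/n_i²), and the Z² and hc factors cancel in the ratio.
λ₁/λ₂ = (1/1² − 1/2²)/(1/3² − 1/6²) = 0.7500/0.08333 = 9.00.

9.00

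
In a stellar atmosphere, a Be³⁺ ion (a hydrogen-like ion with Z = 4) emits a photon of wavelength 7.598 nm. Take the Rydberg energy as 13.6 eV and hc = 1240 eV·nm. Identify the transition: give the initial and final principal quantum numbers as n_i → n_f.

n_i = 2, n_f = 1

The photon energy is ΔE = hc/λ = 1240 / 7.598 = 163.2 eV.
With Z = 4, ΔE = 217.6 × (1/n_f² − 1/n_i²), so 1/n_f² − 1/n_i² = 0.7500.
Trying n_f = 1 gives 1/n_i² = 0.2500, i.e. n_i ≈ 2; this pair matches.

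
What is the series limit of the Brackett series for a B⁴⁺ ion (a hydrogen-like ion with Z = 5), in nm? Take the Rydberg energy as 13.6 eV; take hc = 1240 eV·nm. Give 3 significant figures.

58.4 nm

The Brackett series has lower level n_f = 4; the series limit corresponds to n_i → ∞.
ΔE_max = 13.6 × 25 / 4² = 21.25 eV.
λ_min = 1240 / 21.25 = 58.4 nm.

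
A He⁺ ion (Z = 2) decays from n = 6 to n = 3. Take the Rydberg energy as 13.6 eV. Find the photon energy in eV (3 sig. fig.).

The Bohr energies scale as Z², so for Z = 2: E_n = −54.40/n² eV.
E_6 = −54.40/36 = −1.511 eV and E_3 = −54.40/9 = −6.044 eV.
The photon energy is |E_6 − E_3| = 4.53 eV.

4.53 eV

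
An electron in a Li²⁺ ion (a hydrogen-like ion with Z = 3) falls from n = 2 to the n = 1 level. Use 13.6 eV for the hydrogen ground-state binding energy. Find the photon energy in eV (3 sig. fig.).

91.8 eV

The Bohr energies scale as Z², so for Z = 3: E_n = −122.4/n² eV.
E_2 = −122.4/4 = −30.60 eV and E_1 = −122.4/1 = −122.4 eV.
The photon energy is |E_2 − E_1| = 91.8 eV.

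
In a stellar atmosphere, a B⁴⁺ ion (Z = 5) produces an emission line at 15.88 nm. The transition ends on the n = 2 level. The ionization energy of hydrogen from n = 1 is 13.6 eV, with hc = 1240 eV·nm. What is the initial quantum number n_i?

n_i = 7

The photon energy is ΔE = hc/λ = 1240 / 15.88 = 78.09 eV.
With Z = 5, ΔE = 340.0 × (1/n_f² − 1/n_i²), so 1/n_f² − 1/n_i² = 0.2297.
With n_f = 2: 1/n_i² = 1/4 − 0.2297 = 0.02034, so n_i ≈ 7.01.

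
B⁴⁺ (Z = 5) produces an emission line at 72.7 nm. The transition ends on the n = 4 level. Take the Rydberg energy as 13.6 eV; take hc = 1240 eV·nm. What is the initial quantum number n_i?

n_i = 9

The photon energy is ΔE = hc/λ = 1240 / 72.7 = 17.06 eV.
With Z = 5, ΔE = 340.0 × (1/n_f² − 1/n_i²), so 1/n_f² − 1/n_i² = 0.05017.
With n_f = 4: 1/n_i² = 1/16 − 0.05017 = 0.01233, so n_i ≈ 9.00.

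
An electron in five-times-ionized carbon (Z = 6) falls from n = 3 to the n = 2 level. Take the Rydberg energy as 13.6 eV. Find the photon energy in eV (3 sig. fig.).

The Bohr energies scale as Z², so for Z = 6: E_n = −489.6/n² eV.
E_3 = −489.6/9 = −54.40 eV and E_2 = −489.6/4 = −122.4 eV.
The photon energy is |E_3 − E_2| = 68.0 eV.

68.0 eV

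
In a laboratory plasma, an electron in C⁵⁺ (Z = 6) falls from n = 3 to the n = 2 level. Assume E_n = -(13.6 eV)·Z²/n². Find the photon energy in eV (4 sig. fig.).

The Bohr energies scale as Z², so for Z = 6: E_n = −489.6/n² eV.
E_3 = −489.6/9 = −54.40 eV and E_2 = −489.6/4 = −122.4 eV.
The photon energy is |E_3 − E_2| = 68.00 eV.

68.00 eV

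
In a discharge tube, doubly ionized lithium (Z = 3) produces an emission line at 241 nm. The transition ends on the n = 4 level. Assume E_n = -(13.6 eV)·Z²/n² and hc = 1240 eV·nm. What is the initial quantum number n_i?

The photon energy is ΔE = hc/λ = 1240 / 241 = 5.145 eV.
With Z = 3, ΔE = 122.4 × (1/n_f² − 1/n_i²), so 1/n_f² − 1/n_i² = 0.04204.
With n_f = 4: 1/n_i² = 1/16 − 0.04204 = 0.02046, so n_i ≈ 6.99.

n_i = 7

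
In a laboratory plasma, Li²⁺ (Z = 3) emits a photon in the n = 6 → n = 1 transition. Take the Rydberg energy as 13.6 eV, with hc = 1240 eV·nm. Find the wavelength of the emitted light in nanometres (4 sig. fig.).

10.42 nm

For Z = 3 the level energies scale as Z², so the effective Rydberg energy is 13.6 × 9 = 122.4 eV.
ΔE = 122.4 × (1/1² − 1/6²) = 122.4 × 0.9722 = 119.0 eV.
λ = hc/ΔE = 1240 / 119.0 = 10.42 nm.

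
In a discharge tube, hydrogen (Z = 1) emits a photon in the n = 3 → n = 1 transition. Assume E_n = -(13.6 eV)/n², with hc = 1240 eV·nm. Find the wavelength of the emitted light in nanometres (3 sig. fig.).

103 nm

ΔE = 13.60 × (1/1² − 1/3²) = 13.60 × 0.8889 = 12.09 eV.
λ = hc/ΔE = 1240 / 12.09 = 103 nm.
This line belongs to the Lyman series.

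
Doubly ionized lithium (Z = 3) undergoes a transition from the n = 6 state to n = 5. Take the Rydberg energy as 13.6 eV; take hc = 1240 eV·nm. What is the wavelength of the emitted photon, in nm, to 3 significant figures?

829 nm

For Z = 3 the level energies scale as Z², so the effective Rydberg energy is 13.6 × 9 = 122.4 eV.
ΔE = 122.4 × (1/5² − 1/6²) = 122.4 × 0.01222 = 1.496 eV.
λ = hc/ΔE = 1240 / 1.496 = 829 nm.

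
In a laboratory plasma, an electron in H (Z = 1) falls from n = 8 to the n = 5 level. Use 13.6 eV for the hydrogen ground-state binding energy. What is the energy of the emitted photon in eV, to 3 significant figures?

0.332 eV

E_8 = −13.60/64 = −0.2125 eV and E_5 = −13.60/25 = −0.5440 eV.
The photon energy is |E_8 − E_5| = 0.332 eV.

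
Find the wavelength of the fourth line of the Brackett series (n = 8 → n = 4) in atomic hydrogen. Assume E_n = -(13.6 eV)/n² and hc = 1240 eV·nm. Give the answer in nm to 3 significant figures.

The Brackett series terminates on n_f = 4; the fourth line has n_i = 4+4 = 8.
ΔE = 13.60 × (1/4² − 1/8²) = 0.6375 eV.
λ = 1240 / 0.6375 = 1950 nm.

1950 nm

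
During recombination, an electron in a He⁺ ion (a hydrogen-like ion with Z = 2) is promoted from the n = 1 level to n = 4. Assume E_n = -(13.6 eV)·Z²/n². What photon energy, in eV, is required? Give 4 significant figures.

51.00 eV

The Bohr energies scale as Z², so for Z = 2: E_n = −54.40/n² eV.
E_4 = −54.40/16 = −3.400 eV and E_1 = −54.40/1 = −54.40 eV.
The photon energy is |E_4 − E_1| = 51.00 eV.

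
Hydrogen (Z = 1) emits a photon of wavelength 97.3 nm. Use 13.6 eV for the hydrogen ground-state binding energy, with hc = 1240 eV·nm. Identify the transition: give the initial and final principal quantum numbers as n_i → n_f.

The photon energy is ΔE = hc/λ = 1240 / 97.3 = 12.74 eV.
With Z = 1, ΔE = 13.60 × (1/n_f² − 1/n_i²), so 1/n_f² − 1/n_i² = 0.9371.
Trying n_f = 1 gives 1/n_i² = 0.06293, i.e. n_i ≈ 4; this pair matches.

n_i = 4, n_f = 1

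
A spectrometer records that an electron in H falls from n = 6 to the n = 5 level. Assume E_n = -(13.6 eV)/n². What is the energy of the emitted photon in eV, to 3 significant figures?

E_6 = −13.60/36 = −0.3778 eV and E_5 = −13.60/25 = −0.5440 eV.
The photon energy is |E_6 − E_5| = 0.166 eV.

0.166 eV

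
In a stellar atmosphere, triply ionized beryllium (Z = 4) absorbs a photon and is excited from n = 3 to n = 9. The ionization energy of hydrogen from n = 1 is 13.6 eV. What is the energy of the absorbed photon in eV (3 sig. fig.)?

21.5 eV

The Bohr energies scale as Z², so for Z = 4: E_n = −217.6/n² eV.
E_9 = −217.6/81 = −2.686 eV and E_3 = −217.6/9 = −24.18 eV.
The photon energy is |E_9 − E_3| = 21.5 eV.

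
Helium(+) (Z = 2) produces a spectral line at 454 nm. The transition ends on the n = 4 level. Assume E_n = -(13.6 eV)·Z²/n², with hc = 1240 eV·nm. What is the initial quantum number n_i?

The photon energy is ΔE = hc/λ = 1240 / 454 = 2.731 eV.
With Z = 2, ΔE = 54.40 × (1/n_f² − 1/n_i²), so 1/n_f² − 1/n_i² = 0.05021.
With n_f = 4: 1/n_i² = 1/16 − 0.05021 = 0.01229, so n_i ≈ 9.02.

n_i = 9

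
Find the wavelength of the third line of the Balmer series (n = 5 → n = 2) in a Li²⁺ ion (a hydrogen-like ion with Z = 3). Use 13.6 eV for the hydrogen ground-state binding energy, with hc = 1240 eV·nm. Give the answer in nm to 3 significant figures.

48.2 nm

The Balmer series terminates on n_f = 2; the third line has n_i = 2+3 = 5.
ΔE = 122.4 × (1/2² − 1/5²) = 25.70 eV.
λ = 1240 / 25.70 = 48.2 nm.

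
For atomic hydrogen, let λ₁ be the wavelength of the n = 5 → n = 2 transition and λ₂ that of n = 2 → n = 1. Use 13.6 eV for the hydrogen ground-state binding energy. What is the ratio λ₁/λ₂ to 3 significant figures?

3.57

λ ∝ 1/ΔE ∝ 1/(1/n_f² − 1/n_i²), and the Z² and hc factors cancel in the ratio.
λ₁/λ₂ = (1/1² − 1/2²)/(1/2² − 1/5²) = 0.7500/0.2100 = 3.57.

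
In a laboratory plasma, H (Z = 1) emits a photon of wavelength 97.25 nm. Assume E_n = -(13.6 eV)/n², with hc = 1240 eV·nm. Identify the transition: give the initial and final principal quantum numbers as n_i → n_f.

n_i = 4, n_f = 1

The photon energy is ΔE = hc/λ = 1240 / 97.25 = 12.75 eV.
With Z = 1, ΔE = 13.60 × (1/n_f² − 1/n_i²), so 1/n_f² − 1/n_i² = 0.9375.
Trying n_f = 1 gives 1/n_i² = 0.06245, i.e. n_i ≈ 4; this pair matches.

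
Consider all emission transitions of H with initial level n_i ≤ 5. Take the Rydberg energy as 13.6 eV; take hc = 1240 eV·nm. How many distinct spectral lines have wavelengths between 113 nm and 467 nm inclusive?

Enumerate all n_i → n_f pairs with 1 ≤ n_f < n_i ≤ 5 and compute λ = 1240 / [13.6·1·(1/n_f² − 1/n_i²)].
Lines falling in [113, 467] nm: 2→1 (121.6 nm), 5→2 (434.2 nm).

2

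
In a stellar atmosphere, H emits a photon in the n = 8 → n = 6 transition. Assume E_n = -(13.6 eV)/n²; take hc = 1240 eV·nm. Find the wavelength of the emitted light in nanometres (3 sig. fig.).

ΔE = 13.60 × (1/6² − 1/8²) = 13.60 × 0.01215 = 0.1653 eV.
λ = hc/ΔE = 1240 / 0.1653 = 7500 nm.

7500 nm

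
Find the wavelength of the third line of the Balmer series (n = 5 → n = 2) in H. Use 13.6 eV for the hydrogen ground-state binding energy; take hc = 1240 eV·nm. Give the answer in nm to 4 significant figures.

434.2 nm

The Balmer series terminates on n_f = 2; the third line has n_i = 2+3 = 5.
ΔE = 13.60 × (1/2² − 1/5²) = 2.856 eV.
λ = 1240 / 2.856 = 434.2 nm.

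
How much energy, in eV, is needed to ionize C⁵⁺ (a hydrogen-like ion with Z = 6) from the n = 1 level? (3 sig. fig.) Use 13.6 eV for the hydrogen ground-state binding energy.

E_n = −13.6 Z²/n² = −489.6/n² eV for Z = 6.
E_1 = −489.6/1 = −490 eV, so ionization (to E = 0) requires 490 eV.

490 eV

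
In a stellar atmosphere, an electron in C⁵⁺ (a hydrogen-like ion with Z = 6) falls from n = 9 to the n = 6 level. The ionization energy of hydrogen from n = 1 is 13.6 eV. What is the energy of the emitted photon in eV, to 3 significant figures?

7.56 eV

The Bohr energies scale as Z², so for Z = 6: E_n = −489.6/n² eV.
E_9 = −489.6/81 = −6.044 eV and E_6 = −489.6/36 = −13.60 eV.
The photon energy is |E_9 − E_6| = 7.56 eV.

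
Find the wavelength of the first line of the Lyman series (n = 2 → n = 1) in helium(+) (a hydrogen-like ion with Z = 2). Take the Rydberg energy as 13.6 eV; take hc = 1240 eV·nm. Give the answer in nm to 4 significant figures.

The Lyman series terminates on n_f = 1; the first line has n_i = 1+1 = 2.
ΔE = 54.40 × (1/1² − 1/2²) = 40.80 eV.
λ = 1240 / 40.80 = 30.39 nm.

30.39 nm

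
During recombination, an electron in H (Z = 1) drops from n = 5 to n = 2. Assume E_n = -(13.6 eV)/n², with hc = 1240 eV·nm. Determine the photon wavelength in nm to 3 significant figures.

434 nm

ΔE = 13.60 × (1/2² − 1/5²) = 13.60 × 0.2100 = 2.856 eV.
λ = hc/ΔE = 1240 / 2.856 = 434 nm.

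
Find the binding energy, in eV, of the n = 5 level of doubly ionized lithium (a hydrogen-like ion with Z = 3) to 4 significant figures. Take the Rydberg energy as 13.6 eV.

E_n = −13.6 Z²/n² = −122.4/n² eV for Z = 3.
E_5 = −122.4/25 = −4.896 eV, so ionization (to E = 0) requires 4.896 eV.

4.896 eV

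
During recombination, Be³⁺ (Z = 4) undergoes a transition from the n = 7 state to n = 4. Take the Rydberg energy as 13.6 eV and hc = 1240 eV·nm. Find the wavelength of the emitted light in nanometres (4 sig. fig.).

135.4 nm

For Z = 4 the level energies scale as Z², so the effective Rydberg energy is 13.6 × 16 = 217.6 eV.
ΔE = 217.6 × (1/4² − 1/7²) = 217.6 × 0.04209 = 9.159 eV.
λ = hc/ΔE = 1240 / 9.159 = 135.4 nm.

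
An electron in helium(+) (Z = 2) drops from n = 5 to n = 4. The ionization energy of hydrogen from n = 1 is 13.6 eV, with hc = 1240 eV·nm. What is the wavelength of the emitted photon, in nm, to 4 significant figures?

For Z = 2 the level energies scale as Z², so the effective Rydberg energy is 13.6 × 4 = 54.40 eV.
ΔE = 54.40 × (1/4² − 1/5²) = 54.40 × 0.02250 = 1.224 eV.
λ = hc/ΔE = 1240 / 1.224 = 1013 nm.

1013 nm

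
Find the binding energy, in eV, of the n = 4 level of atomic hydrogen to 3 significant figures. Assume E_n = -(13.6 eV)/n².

E_4 = −13.60/16 = −0.850 eV, so ionization (to E = 0) requires 0.850 eV.

0.850 eV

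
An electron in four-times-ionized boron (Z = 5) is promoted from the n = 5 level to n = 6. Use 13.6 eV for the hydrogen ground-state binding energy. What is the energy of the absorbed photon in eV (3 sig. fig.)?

The Bohr energies scale as Z², so for Z = 5: E_n = −340.0/n² eV.
E_6 = −340.0/36 = −9.444 eV and E_5 = −340.0/25 = −13.60 eV.
The photon energy is |E_6 − E_5| = 4.16 eV.

4.16 eV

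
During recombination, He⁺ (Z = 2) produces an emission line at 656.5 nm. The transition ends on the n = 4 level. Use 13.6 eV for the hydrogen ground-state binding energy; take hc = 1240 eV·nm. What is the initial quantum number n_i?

n_i = 6

The photon energy is ΔE = hc/λ = 1240 / 656.5 = 1.889 eV.
With Z = 2, ΔE = 54.40 × (1/n_f² − 1/n_i²), so 1/n_f² − 1/n_i² = 0.03472.
With n_f = 4: 1/n_i² = 1/16 − 0.03472 = 0.02778, so n_i ≈ 6.00.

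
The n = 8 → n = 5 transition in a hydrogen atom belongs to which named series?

Pfund

The series is set by the lower level: n_f = 5 is the Pfund series.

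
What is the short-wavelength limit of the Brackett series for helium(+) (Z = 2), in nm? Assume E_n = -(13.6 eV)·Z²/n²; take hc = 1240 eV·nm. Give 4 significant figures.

The Brackett series has lower level n_f = 4; the series limit corresponds to n_i → ∞.
ΔE_max = 13.6 × 4 / 4² = 3.400 eV.
λ_min = 1240 / 3.400 = 364.7 nm.

364.7 nm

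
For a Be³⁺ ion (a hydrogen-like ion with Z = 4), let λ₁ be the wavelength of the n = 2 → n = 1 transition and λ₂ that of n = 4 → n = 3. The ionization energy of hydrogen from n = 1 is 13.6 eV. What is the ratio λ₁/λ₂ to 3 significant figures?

0.0648

λ ∝ 1/ΔE ∝ 1/(1/n_f² − 1/n_i²), and the Z² and hc factors cancel in the ratio.
λ₁/λ₂ = (1/3² − 1/4²)/(1/1² − 1/2²) = 0.04861/0.7500 = 0.0648.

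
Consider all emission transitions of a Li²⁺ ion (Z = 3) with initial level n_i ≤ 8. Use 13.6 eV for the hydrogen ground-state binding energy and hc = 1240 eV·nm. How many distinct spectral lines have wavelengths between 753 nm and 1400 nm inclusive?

3

Enumerate all n_i → n_f pairs with 1 ≤ n_f < n_i ≤ 8 and compute λ = 1240 / [13.6·9·(1/n_f² − 1/n_i²)].
Lines falling in [753, 1400] nm: 6→5 (828.9 nm), 8→6 (833.6 nm), 7→6 (1375 nm).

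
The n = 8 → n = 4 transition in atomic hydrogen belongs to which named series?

The series is set by the lower level: n_f = 4 is the Brackett series.

Brackett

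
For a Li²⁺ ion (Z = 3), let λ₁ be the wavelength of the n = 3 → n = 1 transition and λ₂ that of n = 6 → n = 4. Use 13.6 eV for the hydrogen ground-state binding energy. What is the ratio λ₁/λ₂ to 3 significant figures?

λ ∝ 1/ΔE ∝ 1/(1/n_f² − 1/n_i²), and the Z² and hc factors cancel in the ratio.
λ₁/λ₂ = (1/4² − 1/6²)/(1/1² − 1/3²) = 0.03472/0.8889 = 0.0391.

0.0391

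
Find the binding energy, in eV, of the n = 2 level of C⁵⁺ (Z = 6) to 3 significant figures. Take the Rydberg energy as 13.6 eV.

122 eV

E_n = −13.6 Z²/n² = −489.6/n² eV for Z = 6.
E_2 = −489.6/4 = −122 eV, so ionization (to E = 0) requires 122 eV.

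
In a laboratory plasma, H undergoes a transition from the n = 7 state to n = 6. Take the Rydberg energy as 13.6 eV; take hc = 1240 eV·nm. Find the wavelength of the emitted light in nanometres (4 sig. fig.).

ΔE = 13.60 × (1/6² − 1/7²) = 13.60 × 0.007370 = 0.1002 eV.
λ = hc/ΔE = 1240 / 0.1002 = 12370 nm.

12370 nm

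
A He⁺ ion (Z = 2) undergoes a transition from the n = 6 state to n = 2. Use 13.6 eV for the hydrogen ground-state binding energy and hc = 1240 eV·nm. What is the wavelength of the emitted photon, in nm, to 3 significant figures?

103 nm

For Z = 2 the level energies scale as Z², so the effective Rydberg energy is 13.6 × 4 = 54.40 eV.
ΔE = 54.40 × (1/2² − 1/6²) = 54.40 × 0.2222 = 12.09 eV.
λ = hc/ΔE = 1240 / 12.09 = 103 nm.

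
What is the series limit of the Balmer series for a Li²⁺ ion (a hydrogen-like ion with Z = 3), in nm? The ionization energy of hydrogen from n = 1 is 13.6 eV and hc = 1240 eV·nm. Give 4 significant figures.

40.52 nm

The Balmer series has lower level n_f = 2; the series limit corresponds to n_i → ∞.
ΔE_max = 13.6 × 9 / 2² = 30.60 eV.
λ_min = 1240 / 30.60 = 40.52 nm.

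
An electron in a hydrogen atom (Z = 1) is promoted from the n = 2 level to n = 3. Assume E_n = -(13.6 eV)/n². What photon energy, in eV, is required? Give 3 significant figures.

E_3 = −13.60/9 = −1.511 eV and E_2 = −13.60/4 = −3.400 eV.
The photon energy is |E_3 − E_2| = 1.89 eV.

1.89 eV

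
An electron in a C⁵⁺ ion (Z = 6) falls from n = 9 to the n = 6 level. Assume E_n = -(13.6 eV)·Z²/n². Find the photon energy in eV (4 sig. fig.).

The Bohr energies scale as Z², so for Z = 6: E_n = −489.6/n² eV.
E_9 = −489.6/81 = −6.044 eV and E_6 = −489.6/36 = −13.60 eV.
The photon energy is |E_9 − E_6| = 7.556 eV.

7.556 eV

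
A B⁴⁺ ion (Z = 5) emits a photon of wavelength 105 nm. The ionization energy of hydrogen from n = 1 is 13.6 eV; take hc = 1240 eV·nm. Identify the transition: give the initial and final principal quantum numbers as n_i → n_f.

The photon energy is ΔE = hc/λ = 1240 / 105 = 11.81 eV.
With Z = 5, ΔE = 340.0 × (1/n_f² − 1/n_i²), so 1/n_f² − 1/n_i² = 0.03473.
Trying n_f = 4 gives 1/n_i² = 0.02777, i.e. n_i ≈ 6; this pair matches.

n_i = 6, n_f = 4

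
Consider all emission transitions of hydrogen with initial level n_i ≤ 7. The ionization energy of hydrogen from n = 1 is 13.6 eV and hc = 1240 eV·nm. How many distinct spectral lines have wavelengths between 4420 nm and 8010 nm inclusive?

2

Enumerate all n_i → n_f pairs with 1 ≤ n_f < n_i ≤ 7 and compute λ = 1240 / [13.6·1·(1/n_f² − 1/n_i²)].
Lines falling in [4420, 8010] nm: 7→5 (4654 nm), 6→5 (7460 nm).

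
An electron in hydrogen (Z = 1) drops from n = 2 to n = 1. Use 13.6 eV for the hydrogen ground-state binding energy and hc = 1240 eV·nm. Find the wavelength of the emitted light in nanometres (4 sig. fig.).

ΔE = 13.60 × (1/1² − 1/2²) = 13.60 × 0.7500 = 10.20 eV.
λ = hc/ΔE = 1240 / 10.20 = 121.6 nm.
This line belongs to the Lyman series.

121.6 nm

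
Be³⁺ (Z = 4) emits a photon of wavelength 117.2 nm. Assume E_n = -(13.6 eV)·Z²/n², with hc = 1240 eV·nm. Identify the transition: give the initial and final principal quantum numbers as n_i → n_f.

The photon energy is ΔE = hc/λ = 1240 / 117.2 = 10.58 eV.
With Z = 4, ΔE = 217.6 × (1/n_f² − 1/n_i²), so 1/n_f² − 1/n_i² = 0.04862.
Trying n_f = 3 gives 1/n_i² = 0.06249, i.e. n_i ≈ 4; this pair matches.

n_i = 4, n_f = 3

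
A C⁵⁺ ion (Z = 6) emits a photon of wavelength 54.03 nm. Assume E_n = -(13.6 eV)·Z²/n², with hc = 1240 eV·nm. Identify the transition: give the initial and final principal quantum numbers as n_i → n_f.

The photon energy is ΔE = hc/λ = 1240 / 54.03 = 22.95 eV.
With Z = 6, ΔE = 489.6 × (1/n_f² − 1/n_i²), so 1/n_f² − 1/n_i² = 0.04688.
Trying n_f = 4 gives 1/n_i² = 0.01562, i.e. n_i ≈ 8; this pair matches.

n_i = 8, n_f = 4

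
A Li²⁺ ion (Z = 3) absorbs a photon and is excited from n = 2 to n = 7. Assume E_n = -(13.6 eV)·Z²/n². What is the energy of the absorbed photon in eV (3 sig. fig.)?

The Bohr energies scale as Z², so for Z = 3: E_n = −122.4/n² eV.
E_7 = −122.4/49 = −2.498 eV and E_2 = −122.4/4 = −30.60 eV.
The photon energy is |E_7 − E_2| = 28.1 eV.

28.1 eV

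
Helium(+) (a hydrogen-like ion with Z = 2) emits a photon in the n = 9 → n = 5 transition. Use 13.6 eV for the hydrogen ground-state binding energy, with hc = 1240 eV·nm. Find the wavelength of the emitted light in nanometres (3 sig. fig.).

824 nm

For Z = 2 the level energies scale as Z², so the effective Rydberg energy is 13.6 × 4 = 54.40 eV.
ΔE = 54.40 × (1/5² − 1/9²) = 54.40 × 0.02765 = 1.504 eV.
λ = hc/ΔE = 1240 / 1.504 = 824 nm.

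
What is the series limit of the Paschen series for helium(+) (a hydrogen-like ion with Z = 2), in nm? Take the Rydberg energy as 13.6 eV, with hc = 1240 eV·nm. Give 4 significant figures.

The Paschen series has lower level n_f = 3; the series limit corresponds to n_i → ∞.
ΔE_max = 13.6 × 4 / 3² = 6.044 eV.
λ_min = 1240 / 6.044 = 205.1 nm.

205.1 nm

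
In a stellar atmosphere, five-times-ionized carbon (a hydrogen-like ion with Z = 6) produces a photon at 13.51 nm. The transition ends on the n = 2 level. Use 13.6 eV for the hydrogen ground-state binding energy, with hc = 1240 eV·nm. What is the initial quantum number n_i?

n_i = 4

The photon energy is ΔE = hc/λ = 1240 / 13.51 = 91.78 eV.
With Z = 6, ΔE = 489.6 × (1/n_f² − 1/n_i²), so 1/n_f² − 1/n_i² = 0.1875.
With n_f = 2: 1/n_i² = 1/4 − 0.1875 = 0.06253, so n_i ≈ 4.00.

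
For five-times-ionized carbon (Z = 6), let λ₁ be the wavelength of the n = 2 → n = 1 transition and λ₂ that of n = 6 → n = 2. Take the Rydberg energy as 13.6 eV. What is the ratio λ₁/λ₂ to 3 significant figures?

λ ∝ 1/ΔE ∝ 1/(1/n_f² − 1/n_i²), and the Z² and hc factors cancel in the ratio.
λ₁/λ₂ = (1/2² − 1/6²)/(1/1² − 1/2²) = 0.2222/0.7500 = 0.296.

0.296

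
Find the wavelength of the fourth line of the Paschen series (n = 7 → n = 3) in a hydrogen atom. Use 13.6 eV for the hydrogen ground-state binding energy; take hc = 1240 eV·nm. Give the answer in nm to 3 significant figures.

The Paschen series terminates on n_f = 3; the fourth line has n_i = 3+4 = 7.
ΔE = 13.60 × (1/3² − 1/7²) = 1.234 eV.
λ = 1240 / 1.234 = 1010 nm.

1010 nm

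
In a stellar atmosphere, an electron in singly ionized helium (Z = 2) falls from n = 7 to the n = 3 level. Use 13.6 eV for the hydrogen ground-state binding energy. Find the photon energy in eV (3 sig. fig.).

4.93 eV

The Bohr energies scale as Z², so for Z = 2: E_n = −54.40/n² eV.
E_7 = −54.40/49 = −1.110 eV and E_3 = −54.40/9 = −6.044 eV.
The photon energy is |E_7 − E_3| = 4.93 eV.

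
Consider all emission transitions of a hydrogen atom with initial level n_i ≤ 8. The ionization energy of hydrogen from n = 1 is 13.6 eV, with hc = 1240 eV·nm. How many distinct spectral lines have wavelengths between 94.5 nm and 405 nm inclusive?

Enumerate all n_i → n_f pairs with 1 ≤ n_f < n_i ≤ 8 and compute λ = 1240 / [13.6·1·(1/n_f² − 1/n_i²)].
Lines falling in [94.5, 405] nm: 5→1 (94.98 nm), 4→1 (97.25 nm), 3→1 (102.6 nm), 2→1 (121.6 nm), 8→2 (389.0 nm), 7→2 (397.1 nm).

6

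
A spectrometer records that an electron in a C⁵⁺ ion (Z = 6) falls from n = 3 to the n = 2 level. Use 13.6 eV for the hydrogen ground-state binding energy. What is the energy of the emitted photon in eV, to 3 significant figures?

The Bohr energies scale as Z², so for Z = 6: E_n = −489.6/n² eV.
E_3 = −489.6/9 = −54.40 eV and E_2 = −489.6/4 = −122.4 eV.
The photon energy is |E_3 − E_2| = 68.0 eV.

68.0 eV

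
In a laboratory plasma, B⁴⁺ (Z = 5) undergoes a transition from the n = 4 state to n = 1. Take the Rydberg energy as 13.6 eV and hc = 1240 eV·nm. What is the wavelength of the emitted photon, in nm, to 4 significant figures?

For Z = 5 the level energies scale as Z², so the effective Rydberg energy is 13.6 × 25 = 340.0 eV.
ΔE = 340.0 × (1/1² − 1/4²) = 340.0 × 0.9375 = 318.8 eV.
λ = hc/ΔE = 1240 / 318.8 = 3.890 nm.

3.890 nm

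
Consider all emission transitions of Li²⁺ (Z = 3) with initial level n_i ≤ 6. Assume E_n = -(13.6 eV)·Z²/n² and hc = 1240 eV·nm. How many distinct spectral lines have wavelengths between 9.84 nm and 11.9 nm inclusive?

Enumerate all n_i → n_f pairs with 1 ≤ n_f < n_i ≤ 6 and compute λ = 1240 / [13.6·9·(1/n_f² − 1/n_i²)].
Lines falling in [9.84, 11.9] nm: 6→1 (10.42 nm), 5→1 (10.55 nm), 4→1 (10.81 nm), 3→1 (11.40 nm).

4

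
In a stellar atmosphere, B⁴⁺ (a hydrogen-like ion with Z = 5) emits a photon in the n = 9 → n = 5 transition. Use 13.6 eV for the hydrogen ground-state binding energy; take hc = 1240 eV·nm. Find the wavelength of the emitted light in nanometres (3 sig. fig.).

132 nm

For Z = 5 the level energies scale as Z², so the effective Rydberg energy is 13.6 × 25 = 340.0 eV.
ΔE = 340.0 × (1/5² − 1/9²) = 340.0 × 0.02765 = 9.402 eV.
λ = hc/ΔE = 1240 / 9.402 = 132 nm.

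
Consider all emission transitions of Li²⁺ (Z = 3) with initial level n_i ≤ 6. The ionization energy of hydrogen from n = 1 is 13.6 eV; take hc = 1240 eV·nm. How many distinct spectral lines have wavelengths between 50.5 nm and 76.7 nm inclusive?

2

Enumerate all n_i → n_f pairs with 1 ≤ n_f < n_i ≤ 6 and compute λ = 1240 / [13.6·9·(1/n_f² − 1/n_i²)].
Lines falling in [50.5, 76.7] nm: 4→2 (54.03 nm), 3→2 (72.94 nm).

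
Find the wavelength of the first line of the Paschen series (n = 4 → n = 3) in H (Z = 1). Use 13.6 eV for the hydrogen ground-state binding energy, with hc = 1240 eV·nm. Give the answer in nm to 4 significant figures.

1876 nm

The Paschen series terminates on n_f = 3; the first line has n_i = 3+1 = 4.
ΔE = 13.60 × (1/3² − 1/4²) = 0.6611 eV.
λ = 1240 / 0.6611 = 1876 nm.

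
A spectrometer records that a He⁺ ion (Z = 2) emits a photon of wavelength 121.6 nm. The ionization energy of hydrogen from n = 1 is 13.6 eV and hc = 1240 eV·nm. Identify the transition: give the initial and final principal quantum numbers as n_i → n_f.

n_i = 4, n_f = 2

The photon energy is ΔE = hc/λ = 1240 / 121.6 = 10.20 eV.
With Z = 2, ΔE = 54.40 × (1/n_f² − 1/n_i²), so 1/n_f² − 1/n_i² = 0.1875.
Trying n_f = 2 gives 1/n_i² = 0.06255, i.e. n_i ≈ 4; this pair matches.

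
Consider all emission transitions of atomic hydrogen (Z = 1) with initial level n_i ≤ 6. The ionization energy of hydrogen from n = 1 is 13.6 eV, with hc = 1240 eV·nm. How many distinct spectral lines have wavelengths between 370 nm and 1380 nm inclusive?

Enumerate all n_i → n_f pairs with 1 ≤ n_f < n_i ≤ 6 and compute λ = 1240 / [13.6·1·(1/n_f² − 1/n_i²)].
Lines falling in [370, 1380] nm: 6→2 (410.3 nm), 5→2 (434.2 nm), 4→2 (486.3 nm), 3→2 (656.5 nm), 6→3 (1094 nm), 5→3 (1282 nm).

6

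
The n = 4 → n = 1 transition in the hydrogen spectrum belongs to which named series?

Lyman

The series is set by the lower level: n_f = 1 is the Lyman series.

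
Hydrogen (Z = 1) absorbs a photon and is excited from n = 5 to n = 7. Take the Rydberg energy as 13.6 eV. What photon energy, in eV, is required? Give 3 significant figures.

0.266 eV

E_7 = −13.60/49 = −0.2776 eV and E_5 = −13.60/25 = −0.5440 eV.
The photon energy is |E_7 − E_5| = 0.266 eV.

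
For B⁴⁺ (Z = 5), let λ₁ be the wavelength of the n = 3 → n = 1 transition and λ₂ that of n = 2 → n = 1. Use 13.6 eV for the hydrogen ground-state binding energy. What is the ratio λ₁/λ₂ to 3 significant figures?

0.844

λ ∝ 1/ΔE ∝ 1/(1/n_f² − 1/n_i²), and the Z² and hc factors cancel in the ratio.
λ₁/λ₂ = (1/1² − 1/2²)/(1/1² − 1/3²) = 0.7500/0.8889 = 0.844.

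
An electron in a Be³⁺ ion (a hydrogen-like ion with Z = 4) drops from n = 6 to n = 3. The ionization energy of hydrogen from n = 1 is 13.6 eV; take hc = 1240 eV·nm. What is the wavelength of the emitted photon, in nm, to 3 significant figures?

68.4 nm

For Z = 4 the level energies scale as Z², so the effective Rydberg energy is 13.6 × 16 = 217.6 eV.
ΔE = 217.6 × (1/3² − 1/6²) = 217.6 × 0.08333 = 18.13 eV.
λ = hc/ΔE = 1240 / 18.13 = 68.4 nm.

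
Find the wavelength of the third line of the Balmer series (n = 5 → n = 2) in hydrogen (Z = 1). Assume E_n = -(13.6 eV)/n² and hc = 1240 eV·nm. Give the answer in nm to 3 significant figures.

The Balmer series terminates on n_f = 2; the third line has n_i = 2+3 = 5.
ΔE = 13.60 × (1/2² − 1/5²) = 2.856 eV.
λ = 1240 / 2.856 = 434 nm.

434 nm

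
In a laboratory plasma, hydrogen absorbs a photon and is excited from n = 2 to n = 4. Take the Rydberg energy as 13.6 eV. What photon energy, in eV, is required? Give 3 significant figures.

E_4 = −13.60/16 = −0.8500 eV and E_2 = −13.60/4 = −3.400 eV.
The photon energy is |E_4 − E_2| = 2.55 eV.

2.55 eV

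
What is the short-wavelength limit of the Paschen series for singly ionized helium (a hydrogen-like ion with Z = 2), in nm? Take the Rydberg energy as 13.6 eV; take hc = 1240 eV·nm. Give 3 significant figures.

The Paschen series has lower level n_f = 3; the series limit corresponds to n_i → ∞.
ΔE_max = 13.6 × 4 / 3² = 6.044 eV.
λ_min = 1240 / 6.044 = 205 nm.

205 nm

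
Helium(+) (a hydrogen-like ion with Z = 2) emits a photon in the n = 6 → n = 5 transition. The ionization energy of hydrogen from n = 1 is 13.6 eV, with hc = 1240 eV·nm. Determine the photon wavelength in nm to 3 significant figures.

For Z = 2 the level energies scale as Z², so the effective Rydberg energy is 13.6 × 4 = 54.40 eV.
ΔE = 54.40 × (1/5² − 1/6²) = 54.40 × 0.01222 = 0.6649 eV.
λ = hc/ΔE = 1240 / 0.6649 = 1860 nm.

1860 nm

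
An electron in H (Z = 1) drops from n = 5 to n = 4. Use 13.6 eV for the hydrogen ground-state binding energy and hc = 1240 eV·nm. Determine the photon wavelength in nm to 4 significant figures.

4052 nm

ΔE = 13.60 × (1/4² − 1/5²) = 13.60 × 0.02250 = 0.3060 eV.
λ = hc/ΔE = 1240 / 0.3060 = 4052 nm.
This line belongs to the Brackett series.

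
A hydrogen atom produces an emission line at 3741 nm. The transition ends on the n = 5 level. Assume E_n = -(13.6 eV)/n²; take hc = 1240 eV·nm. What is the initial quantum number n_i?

n_i = 8

The photon energy is ΔE = hc/λ = 1240 / 3741 = 0.3315 eV.
With Z = 1, ΔE = 13.60 × (1/n_f² − 1/n_i²), so 1/n_f² − 1/n_i² = 0.02437.
With n_f = 5: 1/n_i² = 1/25 − 0.02437 = 0.01563, so n_i ≈ 8.00.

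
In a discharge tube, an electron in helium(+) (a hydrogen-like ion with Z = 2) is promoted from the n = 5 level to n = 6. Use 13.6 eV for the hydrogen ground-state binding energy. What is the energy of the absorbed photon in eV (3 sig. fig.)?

0.665 eV

The Bohr energies scale as Z², so for Z = 2: E_n = −54.40/n² eV.
E_6 = −54.40/36 = −1.511 eV and E_5 = −54.40/25 = −2.176 eV.
The photon energy is |E_6 − E_5| = 0.665 eV.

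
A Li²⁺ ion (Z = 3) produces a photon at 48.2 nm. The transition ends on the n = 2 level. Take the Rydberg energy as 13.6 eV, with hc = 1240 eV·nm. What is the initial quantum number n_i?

The photon energy is ΔE = hc/λ = 1240 / 48.2 = 25.73 eV.
With Z = 3, ΔE = 122.4 × (1/n_f² − 1/n_i²), so 1/n_f² − 1/n_i² = 0.2102.
With n_f = 2: 1/n_i² = 1/4 − 0.2102 = 0.03982, so n_i ≈ 5.01.

n_i = 5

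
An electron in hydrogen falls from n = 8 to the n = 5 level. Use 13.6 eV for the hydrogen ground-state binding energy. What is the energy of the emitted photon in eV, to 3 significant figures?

E_8 = −13.60/64 = −0.2125 eV and E_5 = −13.60/25 = −0.5440 eV.
The photon energy is |E_8 − E_5| = 0.332 eV.

0.332 eV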